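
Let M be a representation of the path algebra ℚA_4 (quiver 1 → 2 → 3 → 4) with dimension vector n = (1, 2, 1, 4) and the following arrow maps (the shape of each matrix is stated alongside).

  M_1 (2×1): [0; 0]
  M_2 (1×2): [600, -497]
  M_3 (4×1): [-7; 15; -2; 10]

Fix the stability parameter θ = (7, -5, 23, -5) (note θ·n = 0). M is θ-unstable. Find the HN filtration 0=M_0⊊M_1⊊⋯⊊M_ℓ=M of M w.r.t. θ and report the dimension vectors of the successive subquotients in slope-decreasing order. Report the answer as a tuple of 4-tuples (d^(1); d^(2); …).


Interval decomposition of M: I[1,1], I[2,2], I[2,4], I[4,4]^3.
HN type (ℓ=3): μ^(1)=9; μ^(2)=7; μ^(3)=-5

((0, 0, 1, 1); (1, 0, 0, 0); (0, 2, 0, 3))


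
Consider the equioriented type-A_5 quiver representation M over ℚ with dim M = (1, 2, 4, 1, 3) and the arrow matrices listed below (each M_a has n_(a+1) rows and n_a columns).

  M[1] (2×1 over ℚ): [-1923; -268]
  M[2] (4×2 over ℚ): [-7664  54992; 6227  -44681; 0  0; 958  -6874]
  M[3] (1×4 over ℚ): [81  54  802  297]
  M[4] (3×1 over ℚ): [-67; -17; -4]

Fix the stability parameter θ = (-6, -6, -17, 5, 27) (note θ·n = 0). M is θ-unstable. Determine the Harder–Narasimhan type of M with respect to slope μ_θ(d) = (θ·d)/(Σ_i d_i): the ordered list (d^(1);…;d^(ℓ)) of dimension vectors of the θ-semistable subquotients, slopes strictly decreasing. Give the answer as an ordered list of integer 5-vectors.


Interval decomposition of M: I[1,3], I[2,2], I[3,3]^2, I[3,5], I[5,5]^2.
HN type (ℓ=5): μ^(1)=27; μ^(2)=5; μ^(3)=-6; μ^(4)=-29/3; μ^(5)=-17

((0, 0, 0, 0, 3); (0, 0, 0, 1, 0); (0, 1, 0, 0, 0); (1, 1, 1, 0, 0); (0, 0, 3, 0, 0))


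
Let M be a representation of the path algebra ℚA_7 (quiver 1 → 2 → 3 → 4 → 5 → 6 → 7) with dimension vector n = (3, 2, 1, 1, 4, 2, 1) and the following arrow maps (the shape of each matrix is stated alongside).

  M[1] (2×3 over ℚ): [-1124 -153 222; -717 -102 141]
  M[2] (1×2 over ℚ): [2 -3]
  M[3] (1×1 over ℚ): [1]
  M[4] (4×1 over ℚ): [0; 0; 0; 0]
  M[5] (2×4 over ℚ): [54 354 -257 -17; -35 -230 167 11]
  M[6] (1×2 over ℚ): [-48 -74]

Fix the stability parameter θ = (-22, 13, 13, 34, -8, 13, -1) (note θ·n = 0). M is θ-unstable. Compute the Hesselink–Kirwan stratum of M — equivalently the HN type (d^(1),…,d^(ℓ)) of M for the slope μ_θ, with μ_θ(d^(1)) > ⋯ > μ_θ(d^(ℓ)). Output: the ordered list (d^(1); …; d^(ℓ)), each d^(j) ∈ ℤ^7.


Interval decomposition of M: I[1,1], I[1,2], I[1,4], I[5,5]^2, I[5,6], I[5,7].
HN type (ℓ=5): μ^(1)=34; μ^(2)=13; μ^(3)=6; μ^(4)=-8; μ^(5)=-22

((0, 0, 0, 1, 0, 0, 0); (0, 2, 1, 0, 0, 1, 0); (0, 0, 0, 0, 0, 1, 1); (0, 0, 0, 0, 4, 0, 0); (3, 0, 0, 0, 0, 0, 0))


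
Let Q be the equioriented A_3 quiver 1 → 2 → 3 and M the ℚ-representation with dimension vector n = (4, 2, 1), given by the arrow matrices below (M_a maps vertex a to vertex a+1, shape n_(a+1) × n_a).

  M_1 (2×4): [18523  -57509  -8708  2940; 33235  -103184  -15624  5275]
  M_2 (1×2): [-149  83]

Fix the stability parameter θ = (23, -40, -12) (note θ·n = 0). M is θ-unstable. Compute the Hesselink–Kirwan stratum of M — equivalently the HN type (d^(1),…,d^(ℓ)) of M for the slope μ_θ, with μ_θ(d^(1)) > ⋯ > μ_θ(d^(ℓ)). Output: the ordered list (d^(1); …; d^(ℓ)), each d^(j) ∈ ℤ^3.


Barcode: M ≅ I[1,1]^2, I[1,2], I[1,3]. HN layers by μ_θ (3 steps, strictly decreasing):
  μ^(1)=23; μ^(2)=-17/2; μ^(3)=-29/3

((2, 0, 0); (1, 1, 0); (1, 1, 1))


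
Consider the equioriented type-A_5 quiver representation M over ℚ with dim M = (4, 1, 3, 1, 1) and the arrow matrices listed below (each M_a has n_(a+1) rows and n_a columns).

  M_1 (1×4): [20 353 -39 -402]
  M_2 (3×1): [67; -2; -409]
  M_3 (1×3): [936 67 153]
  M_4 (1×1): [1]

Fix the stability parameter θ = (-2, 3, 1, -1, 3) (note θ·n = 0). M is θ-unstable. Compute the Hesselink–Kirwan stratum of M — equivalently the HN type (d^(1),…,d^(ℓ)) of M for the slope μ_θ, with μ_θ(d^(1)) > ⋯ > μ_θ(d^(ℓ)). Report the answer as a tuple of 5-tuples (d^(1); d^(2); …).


Via rank(M_{q-1}∘⋯∘M_p): M ≅ I[1,1]^3, I[1,5], I[3,3]^2.
μ_θ-semistable layers: μ^(1)=3; μ^(2)=1; μ^(3)=-2

((0, 0, 0, 0, 1); (0, 1, 3, 1, 0); (4, 0, 0, 0, 0))


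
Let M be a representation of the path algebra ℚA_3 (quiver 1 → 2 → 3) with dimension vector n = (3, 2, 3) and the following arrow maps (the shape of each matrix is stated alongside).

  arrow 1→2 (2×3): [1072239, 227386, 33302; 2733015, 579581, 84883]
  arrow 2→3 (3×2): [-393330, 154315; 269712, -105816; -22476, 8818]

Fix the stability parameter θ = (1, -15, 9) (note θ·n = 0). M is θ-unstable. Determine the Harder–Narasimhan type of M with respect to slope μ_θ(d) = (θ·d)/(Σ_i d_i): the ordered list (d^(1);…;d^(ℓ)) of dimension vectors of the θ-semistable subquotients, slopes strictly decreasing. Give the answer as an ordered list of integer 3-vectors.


Via rank(M_{q-1}∘⋯∘M_p): M ≅ I[1,1], I[1,2], I[1,3], I[3,3]^2.
μ_θ-semistable layers: μ^(1)=9; μ^(2)=1; μ^(3)=-7

((0, 0, 3); (1, 0, 0); (2, 2, 0))


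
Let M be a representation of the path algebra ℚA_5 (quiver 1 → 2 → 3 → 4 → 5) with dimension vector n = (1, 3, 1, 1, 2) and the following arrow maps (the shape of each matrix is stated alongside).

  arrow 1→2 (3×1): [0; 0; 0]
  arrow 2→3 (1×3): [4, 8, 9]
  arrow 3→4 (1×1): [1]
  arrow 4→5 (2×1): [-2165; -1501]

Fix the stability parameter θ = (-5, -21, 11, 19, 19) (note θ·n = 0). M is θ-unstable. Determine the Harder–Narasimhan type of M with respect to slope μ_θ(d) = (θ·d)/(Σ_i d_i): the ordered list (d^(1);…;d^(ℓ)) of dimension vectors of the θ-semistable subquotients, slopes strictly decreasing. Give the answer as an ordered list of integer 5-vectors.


Via rank(M_{q-1}∘⋯∘M_p): M ≅ I[1,1], I[2,2]^2, I[2,5], I[5,5].
μ_θ-semistable layers: μ^(1)=19; μ^(2)=11; μ^(3)=-5; μ^(4)=-21

((0, 0, 0, 1, 2); (0, 0, 1, 0, 0); (1, 0, 0, 0, 0); (0, 3, 0, 0, 0))


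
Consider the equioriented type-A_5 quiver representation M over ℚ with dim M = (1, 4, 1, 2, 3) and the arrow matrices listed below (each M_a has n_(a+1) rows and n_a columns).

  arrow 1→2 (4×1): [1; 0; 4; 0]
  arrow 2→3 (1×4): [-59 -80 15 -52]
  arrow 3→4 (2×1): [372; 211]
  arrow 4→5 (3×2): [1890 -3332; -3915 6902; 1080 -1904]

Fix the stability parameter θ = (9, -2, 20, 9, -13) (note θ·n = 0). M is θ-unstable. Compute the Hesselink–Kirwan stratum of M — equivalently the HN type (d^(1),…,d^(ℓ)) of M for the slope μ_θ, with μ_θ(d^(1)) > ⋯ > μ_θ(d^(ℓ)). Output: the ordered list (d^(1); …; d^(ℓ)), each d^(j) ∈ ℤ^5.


Barcode: M ≅ I[1,5], I[2,2]^3, I[4,4], I[5,5]^2. HN layers by μ_θ (5 steps, strictly decreasing):
  μ^(1)=9; μ^(2)=16/3; μ^(3)=7/2; μ^(4)=-2; μ^(5)=-13

((0, 0, 0, 1, 0); (0, 0, 1, 1, 1); (1, 1, 0, 0, 0); (0, 3, 0, 0, 0); (0, 0, 0, 0, 2))


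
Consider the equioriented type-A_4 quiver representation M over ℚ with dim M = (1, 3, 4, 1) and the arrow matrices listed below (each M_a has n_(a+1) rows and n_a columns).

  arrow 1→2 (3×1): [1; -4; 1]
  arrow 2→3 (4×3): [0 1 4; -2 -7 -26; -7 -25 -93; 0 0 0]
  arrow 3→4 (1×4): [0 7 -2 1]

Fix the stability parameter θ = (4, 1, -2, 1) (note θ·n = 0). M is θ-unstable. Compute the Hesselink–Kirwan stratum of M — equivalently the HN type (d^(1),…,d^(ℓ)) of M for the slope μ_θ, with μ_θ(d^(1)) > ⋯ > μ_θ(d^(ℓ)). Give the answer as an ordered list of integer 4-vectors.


Via rank(M_{q-1}∘⋯∘M_p): M ≅ I[1,2], I[2,3], I[2,4], I[3,3]^2.
μ_θ-semistable layers: μ^(1)=5/2; μ^(2)=1; μ^(3)=-1/2; μ^(4)=-2

((1, 1, 0, 0); (0, 0, 0, 1); (0, 2, 2, 0); (0, 0, 2, 0))


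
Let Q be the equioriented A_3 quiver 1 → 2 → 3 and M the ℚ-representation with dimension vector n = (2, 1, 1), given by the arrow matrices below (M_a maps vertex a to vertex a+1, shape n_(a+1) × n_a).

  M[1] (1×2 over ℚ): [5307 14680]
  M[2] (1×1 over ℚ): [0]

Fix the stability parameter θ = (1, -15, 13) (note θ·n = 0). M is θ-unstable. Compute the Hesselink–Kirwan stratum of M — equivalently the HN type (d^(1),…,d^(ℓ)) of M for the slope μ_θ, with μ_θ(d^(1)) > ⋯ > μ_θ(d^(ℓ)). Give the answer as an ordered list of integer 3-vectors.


Interval decomposition of M: I[1,1], I[1,2], I[3,3].
HN type (ℓ=3): μ^(1)=13; μ^(2)=1; μ^(3)=-7

((0, 0, 1); (1, 0, 0); (1, 1, 0))


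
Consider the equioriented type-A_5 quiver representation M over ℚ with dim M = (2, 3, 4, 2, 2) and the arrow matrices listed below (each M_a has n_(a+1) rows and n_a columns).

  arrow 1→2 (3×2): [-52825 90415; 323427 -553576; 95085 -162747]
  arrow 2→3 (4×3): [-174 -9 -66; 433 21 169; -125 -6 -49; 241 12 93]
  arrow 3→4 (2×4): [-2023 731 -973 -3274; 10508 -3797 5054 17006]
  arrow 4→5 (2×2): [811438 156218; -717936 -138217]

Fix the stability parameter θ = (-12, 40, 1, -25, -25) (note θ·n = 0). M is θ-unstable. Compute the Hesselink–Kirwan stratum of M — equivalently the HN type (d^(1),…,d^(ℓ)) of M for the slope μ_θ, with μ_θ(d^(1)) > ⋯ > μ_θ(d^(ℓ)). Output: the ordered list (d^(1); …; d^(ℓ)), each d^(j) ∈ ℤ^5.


Interval decomposition of M: I[1,2], I[1,5], I[2,3], I[3,3], I[3,5].
HN type (ℓ=6): μ^(1)=40; μ^(2)=41/2; μ^(3)=1; μ^(4)=-9/4; μ^(5)=-12; μ^(6)=-49/3

((0, 1, 0, 0, 0); (0, 1, 1, 0, 0); (0, 0, 1, 0, 0); (0, 1, 1, 1, 1); (2, 0, 0, 0, 0); (0, 0, 1, 1, 1))


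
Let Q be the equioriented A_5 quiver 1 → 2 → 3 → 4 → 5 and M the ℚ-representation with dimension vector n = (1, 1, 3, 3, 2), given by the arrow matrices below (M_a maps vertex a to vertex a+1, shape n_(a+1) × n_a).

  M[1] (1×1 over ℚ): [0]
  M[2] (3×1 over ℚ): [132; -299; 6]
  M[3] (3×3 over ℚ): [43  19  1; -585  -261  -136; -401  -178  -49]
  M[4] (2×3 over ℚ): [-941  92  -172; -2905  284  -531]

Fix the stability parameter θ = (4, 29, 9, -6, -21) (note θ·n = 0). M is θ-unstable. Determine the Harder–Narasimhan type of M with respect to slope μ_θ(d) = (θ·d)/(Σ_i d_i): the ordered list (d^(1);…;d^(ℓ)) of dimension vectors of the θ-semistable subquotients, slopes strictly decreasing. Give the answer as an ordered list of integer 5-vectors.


Via rank(M_{q-1}∘⋯∘M_p): M ≅ I[1,1], I[2,5], I[3,4], I[3,5].
μ_θ-semistable layers: μ^(1)=4; μ^(2)=11/4; μ^(3)=3/2; μ^(4)=-6

((1, 0, 0, 0, 0); (0, 1, 1, 1, 1); (0, 0, 1, 1, 0); (0, 0, 1, 1, 1))


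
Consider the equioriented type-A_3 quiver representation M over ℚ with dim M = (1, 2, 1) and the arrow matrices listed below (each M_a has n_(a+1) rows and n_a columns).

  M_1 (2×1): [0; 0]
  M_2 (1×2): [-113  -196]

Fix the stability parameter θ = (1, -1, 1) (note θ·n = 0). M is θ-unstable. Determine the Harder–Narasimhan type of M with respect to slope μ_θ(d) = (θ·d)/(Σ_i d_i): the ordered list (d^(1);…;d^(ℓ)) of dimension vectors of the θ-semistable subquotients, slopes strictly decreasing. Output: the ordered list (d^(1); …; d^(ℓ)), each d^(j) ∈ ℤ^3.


Via rank(M_{q-1}∘⋯∘M_p): M ≅ I[1,1], I[2,2], I[2,3].
μ_θ-semistable layers: μ^(1)=1; μ^(2)=-1

((1, 0, 1); (0, 2, 0))


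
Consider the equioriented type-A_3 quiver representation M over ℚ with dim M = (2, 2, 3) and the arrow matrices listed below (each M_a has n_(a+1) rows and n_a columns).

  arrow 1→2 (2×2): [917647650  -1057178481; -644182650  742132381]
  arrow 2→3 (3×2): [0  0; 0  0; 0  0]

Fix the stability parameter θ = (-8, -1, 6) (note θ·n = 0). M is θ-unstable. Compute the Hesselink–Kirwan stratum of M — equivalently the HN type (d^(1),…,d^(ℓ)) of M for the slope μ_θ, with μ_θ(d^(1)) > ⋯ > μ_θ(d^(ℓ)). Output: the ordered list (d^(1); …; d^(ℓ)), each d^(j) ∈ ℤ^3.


Interval decomposition of M: I[1,1], I[1,2], I[2,2], I[3,3]^3.
HN type (ℓ=3): μ^(1)=6; μ^(2)=-1; μ^(3)=-8

((0, 0, 3); (0, 2, 0); (2, 0, 0))


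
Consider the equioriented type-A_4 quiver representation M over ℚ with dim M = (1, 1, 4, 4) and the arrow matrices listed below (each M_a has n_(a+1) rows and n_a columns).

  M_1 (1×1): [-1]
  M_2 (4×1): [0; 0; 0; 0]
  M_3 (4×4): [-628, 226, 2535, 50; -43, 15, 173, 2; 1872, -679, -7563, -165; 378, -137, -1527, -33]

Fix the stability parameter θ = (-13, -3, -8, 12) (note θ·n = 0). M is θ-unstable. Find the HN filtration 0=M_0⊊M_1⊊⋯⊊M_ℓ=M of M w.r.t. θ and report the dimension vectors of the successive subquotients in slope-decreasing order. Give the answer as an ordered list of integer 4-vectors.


Interval decomposition of M: I[1,2], I[3,3], I[3,4]^3, I[4,4].
HN type (ℓ=4): μ^(1)=12; μ^(2)=-3; μ^(3)=-8; μ^(4)=-13

((0, 0, 0, 4); (0, 1, 0, 0); (0, 0, 4, 0); (1, 0, 0, 0))


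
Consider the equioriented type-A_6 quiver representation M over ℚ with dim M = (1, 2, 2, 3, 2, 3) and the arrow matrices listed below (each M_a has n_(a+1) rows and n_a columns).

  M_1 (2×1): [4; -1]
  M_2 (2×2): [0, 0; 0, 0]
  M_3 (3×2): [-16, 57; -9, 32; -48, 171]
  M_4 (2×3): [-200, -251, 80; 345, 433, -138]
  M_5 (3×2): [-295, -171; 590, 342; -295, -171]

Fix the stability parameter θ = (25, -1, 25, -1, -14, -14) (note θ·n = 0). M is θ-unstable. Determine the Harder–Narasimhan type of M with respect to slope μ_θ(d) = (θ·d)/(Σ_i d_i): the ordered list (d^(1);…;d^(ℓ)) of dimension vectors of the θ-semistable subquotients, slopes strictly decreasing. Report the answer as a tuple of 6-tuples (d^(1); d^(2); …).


Barcode: M ≅ I[1,2], I[2,2], I[3,5], I[3,6], I[4,4], I[6,6]^2. HN layers by μ_θ (4 steps, strictly decreasing):
  μ^(1)=12; μ^(2)=10/3; μ^(3)=-1; μ^(4)=-14

((1, 1, 0, 0, 0, 0); (0, 0, 1, 1, 1, 0); (0, 1, 1, 2, 1, 1); (0, 0, 0, 0, 0, 2))


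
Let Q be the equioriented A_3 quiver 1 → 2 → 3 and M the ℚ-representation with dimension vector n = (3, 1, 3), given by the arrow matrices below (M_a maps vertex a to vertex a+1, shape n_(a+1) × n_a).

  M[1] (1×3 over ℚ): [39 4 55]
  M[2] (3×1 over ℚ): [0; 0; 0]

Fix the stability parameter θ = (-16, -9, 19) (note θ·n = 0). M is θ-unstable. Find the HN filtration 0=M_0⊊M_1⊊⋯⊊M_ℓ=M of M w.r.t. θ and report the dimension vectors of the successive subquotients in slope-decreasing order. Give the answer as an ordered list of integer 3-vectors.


Barcode: M ≅ I[1,1]^2, I[1,2], I[3,3]^3. HN layers by μ_θ (3 steps, strictly decreasing):
  μ^(1)=19; μ^(2)=-9; μ^(3)=-16

((0, 0, 3); (0, 1, 0); (3, 0, 0))


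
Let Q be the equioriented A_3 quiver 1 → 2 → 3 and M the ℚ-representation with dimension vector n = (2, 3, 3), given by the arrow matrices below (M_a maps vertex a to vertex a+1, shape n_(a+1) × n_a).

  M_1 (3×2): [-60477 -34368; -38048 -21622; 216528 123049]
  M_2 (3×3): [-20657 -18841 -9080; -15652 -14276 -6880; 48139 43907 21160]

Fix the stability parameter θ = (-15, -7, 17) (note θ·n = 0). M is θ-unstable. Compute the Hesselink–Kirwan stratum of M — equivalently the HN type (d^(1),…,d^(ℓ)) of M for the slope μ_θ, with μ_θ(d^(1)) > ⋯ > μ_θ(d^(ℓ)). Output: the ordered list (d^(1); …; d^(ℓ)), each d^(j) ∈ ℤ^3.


Barcode: M ≅ I[1,2], I[1,3], I[2,2], I[3,3]^2. HN layers by μ_θ (3 steps, strictly decreasing):
  μ^(1)=17; μ^(2)=-7; μ^(3)=-15

((0, 0, 3); (0, 3, 0); (2, 0, 0))


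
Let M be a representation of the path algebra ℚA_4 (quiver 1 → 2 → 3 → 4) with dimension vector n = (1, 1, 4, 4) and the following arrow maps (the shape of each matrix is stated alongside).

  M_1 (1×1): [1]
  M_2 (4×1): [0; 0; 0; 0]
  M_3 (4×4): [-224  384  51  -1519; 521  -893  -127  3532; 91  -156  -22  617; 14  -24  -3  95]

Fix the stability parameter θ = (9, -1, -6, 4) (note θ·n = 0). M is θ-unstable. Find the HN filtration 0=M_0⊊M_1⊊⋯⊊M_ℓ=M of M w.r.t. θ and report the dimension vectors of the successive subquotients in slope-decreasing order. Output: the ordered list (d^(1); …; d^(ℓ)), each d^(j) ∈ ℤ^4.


Barcode: M ≅ I[1,2], I[3,4]^4. HN layers by μ_θ (2 steps, strictly decreasing):
  μ^(1)=4; μ^(2)=-6

((1, 1, 0, 4); (0, 0, 4, 0))


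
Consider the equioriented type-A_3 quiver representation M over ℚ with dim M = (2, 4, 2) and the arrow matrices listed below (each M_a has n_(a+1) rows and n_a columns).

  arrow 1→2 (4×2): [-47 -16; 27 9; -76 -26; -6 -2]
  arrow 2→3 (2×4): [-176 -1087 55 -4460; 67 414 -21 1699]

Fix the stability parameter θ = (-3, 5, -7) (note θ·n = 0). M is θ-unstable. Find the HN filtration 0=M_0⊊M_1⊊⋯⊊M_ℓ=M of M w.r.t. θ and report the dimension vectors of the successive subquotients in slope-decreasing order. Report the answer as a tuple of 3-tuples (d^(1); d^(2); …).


Interval decomposition of M: I[1,3]^2, I[2,2]^2.
HN type (ℓ=3): μ^(1)=5; μ^(2)=-1; μ^(3)=-3

((0, 2, 0); (0, 2, 2); (2, 0, 0))


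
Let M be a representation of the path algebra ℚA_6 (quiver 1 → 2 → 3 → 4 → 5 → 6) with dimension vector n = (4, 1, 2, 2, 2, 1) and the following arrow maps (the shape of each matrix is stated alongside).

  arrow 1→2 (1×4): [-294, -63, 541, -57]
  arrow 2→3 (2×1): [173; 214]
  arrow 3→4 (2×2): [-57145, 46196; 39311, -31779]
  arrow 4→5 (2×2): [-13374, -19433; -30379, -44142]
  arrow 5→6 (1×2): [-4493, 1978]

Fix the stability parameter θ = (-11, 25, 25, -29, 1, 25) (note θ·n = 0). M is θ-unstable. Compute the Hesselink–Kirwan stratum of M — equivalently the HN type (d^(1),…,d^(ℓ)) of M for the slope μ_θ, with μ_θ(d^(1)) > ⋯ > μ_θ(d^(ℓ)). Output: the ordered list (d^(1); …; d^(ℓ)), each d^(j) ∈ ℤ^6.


Interval decomposition of M: I[1,1]^3, I[1,6], I[3,5].
HN type (ℓ=5): μ^(1)=25; μ^(2)=11/2; μ^(3)=1; μ^(4)=-2; μ^(5)=-11

((0, 0, 0, 0, 0, 1); (0, 1, 1, 1, 1, 0); (0, 0, 0, 0, 1, 0); (0, 0, 1, 1, 0, 0); (4, 0, 0, 0, 0, 0))


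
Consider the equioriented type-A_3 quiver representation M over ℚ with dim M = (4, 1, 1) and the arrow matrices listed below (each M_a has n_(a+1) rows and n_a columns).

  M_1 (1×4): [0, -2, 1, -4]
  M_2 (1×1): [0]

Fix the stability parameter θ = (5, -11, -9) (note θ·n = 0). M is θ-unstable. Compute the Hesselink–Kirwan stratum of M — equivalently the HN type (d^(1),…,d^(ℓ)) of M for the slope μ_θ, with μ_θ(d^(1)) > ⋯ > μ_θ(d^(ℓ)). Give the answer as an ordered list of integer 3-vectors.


Barcode: M ≅ I[1,1]^3, I[1,2], I[3,3]. HN layers by μ_θ (3 steps, strictly decreasing):
  μ^(1)=5; μ^(2)=-3; μ^(3)=-9

((3, 0, 0); (1, 1, 0); (0, 0, 1))


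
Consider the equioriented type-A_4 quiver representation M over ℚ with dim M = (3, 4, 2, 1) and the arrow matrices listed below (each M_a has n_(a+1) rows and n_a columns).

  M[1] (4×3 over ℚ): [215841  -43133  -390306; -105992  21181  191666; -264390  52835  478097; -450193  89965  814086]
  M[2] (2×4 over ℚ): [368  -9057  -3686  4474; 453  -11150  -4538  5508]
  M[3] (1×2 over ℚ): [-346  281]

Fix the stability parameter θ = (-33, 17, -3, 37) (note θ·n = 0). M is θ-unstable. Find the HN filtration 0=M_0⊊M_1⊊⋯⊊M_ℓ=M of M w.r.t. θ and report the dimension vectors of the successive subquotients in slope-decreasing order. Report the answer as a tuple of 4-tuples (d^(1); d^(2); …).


Interval decomposition of M: I[1,2], I[1,3], I[1,4], I[2,2].
HN type (ℓ=4): μ^(1)=37; μ^(2)=17; μ^(3)=7; μ^(4)=-33

((0, 0, 0, 1); (0, 2, 0, 0); (0, 2, 2, 0); (3, 0, 0, 0))


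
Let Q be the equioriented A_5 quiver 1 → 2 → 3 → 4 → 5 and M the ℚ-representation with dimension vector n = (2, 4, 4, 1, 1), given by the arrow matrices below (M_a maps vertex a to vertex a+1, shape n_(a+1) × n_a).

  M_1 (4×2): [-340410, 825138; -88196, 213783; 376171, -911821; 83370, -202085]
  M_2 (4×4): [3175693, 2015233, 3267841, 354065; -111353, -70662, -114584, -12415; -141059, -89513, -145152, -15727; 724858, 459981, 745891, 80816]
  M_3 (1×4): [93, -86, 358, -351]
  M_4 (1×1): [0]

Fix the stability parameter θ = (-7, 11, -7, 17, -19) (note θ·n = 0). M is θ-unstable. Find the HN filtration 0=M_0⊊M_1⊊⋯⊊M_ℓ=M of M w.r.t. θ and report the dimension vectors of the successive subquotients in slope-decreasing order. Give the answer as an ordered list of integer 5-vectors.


Interval decomposition of M: I[1,3], I[1,4], I[2,3]^2, I[5,5].
HN type (ℓ=4): μ^(1)=17; μ^(2)=2; μ^(3)=-7; μ^(4)=-19

((0, 0, 0, 1, 0); (0, 4, 4, 0, 0); (2, 0, 0, 0, 0); (0, 0, 0, 0, 1))


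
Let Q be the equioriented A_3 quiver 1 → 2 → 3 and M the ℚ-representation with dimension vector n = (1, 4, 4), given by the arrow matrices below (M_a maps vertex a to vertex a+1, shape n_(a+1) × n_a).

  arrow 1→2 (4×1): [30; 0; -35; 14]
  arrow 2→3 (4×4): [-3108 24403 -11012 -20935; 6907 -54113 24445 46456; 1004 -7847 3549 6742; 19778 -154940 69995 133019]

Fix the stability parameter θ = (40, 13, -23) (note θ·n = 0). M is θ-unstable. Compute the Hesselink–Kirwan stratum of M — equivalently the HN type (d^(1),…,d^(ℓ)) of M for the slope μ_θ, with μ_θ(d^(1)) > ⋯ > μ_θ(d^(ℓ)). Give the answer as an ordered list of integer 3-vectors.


Barcode: M ≅ I[1,3], I[2,3]^3. HN layers by μ_θ (2 steps, strictly decreasing):
  μ^(1)=10; μ^(2)=-5

((1, 1, 1); (0, 3, 3))


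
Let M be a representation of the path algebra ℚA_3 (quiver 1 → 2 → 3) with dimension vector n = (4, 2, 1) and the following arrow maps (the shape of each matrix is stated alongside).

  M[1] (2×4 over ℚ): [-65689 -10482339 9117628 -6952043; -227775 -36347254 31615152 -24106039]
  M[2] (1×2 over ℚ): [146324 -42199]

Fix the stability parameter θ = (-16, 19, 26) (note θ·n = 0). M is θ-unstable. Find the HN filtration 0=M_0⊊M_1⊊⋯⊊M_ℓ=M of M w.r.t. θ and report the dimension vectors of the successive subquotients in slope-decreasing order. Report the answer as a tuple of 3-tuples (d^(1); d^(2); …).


Via rank(M_{q-1}∘⋯∘M_p): M ≅ I[1,1]^2, I[1,2], I[1,3].
μ_θ-semistable layers: μ^(1)=26; μ^(2)=19; μ^(3)=-16

((0, 0, 1); (0, 2, 0); (4, 0, 0))


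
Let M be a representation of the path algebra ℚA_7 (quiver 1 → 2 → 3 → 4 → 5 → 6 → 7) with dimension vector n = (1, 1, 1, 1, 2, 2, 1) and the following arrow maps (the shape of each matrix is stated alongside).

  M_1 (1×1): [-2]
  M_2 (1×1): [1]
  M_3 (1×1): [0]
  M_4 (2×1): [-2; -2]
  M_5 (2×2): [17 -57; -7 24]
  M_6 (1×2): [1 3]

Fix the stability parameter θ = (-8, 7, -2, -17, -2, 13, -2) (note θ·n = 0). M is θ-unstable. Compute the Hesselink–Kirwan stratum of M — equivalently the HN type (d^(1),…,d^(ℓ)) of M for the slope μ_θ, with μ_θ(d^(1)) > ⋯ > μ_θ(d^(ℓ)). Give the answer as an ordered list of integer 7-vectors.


Barcode: M ≅ I[1,3], I[4,7], I[5,6]. HN layers by μ_θ (6 steps, strictly decreasing):
  μ^(1)=13; μ^(2)=11/2; μ^(3)=5/2; μ^(4)=-2; μ^(5)=-8; μ^(6)=-17

((0, 0, 0, 0, 0, 1, 0); (0, 0, 0, 0, 0, 1, 1); (0, 1, 1, 0, 0, 0, 0); (0, 0, 0, 0, 2, 0, 0); (1, 0, 0, 0, 0, 0, 0); (0, 0, 0, 1, 0, 0, 0))


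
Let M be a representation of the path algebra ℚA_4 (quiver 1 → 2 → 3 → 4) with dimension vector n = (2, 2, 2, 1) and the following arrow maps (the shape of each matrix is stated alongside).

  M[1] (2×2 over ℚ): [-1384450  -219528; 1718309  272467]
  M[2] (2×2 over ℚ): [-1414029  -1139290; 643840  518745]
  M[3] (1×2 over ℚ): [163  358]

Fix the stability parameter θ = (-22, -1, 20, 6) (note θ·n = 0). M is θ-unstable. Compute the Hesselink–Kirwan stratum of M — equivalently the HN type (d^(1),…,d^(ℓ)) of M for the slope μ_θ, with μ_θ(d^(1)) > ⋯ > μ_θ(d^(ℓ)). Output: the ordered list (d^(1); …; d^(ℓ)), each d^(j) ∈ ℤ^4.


Via rank(M_{q-1}∘⋯∘M_p): M ≅ I[1,3], I[1,4].
μ_θ-semistable layers: μ^(1)=20; μ^(2)=13; μ^(3)=-1; μ^(4)=-22

((0, 0, 1, 0); (0, 0, 1, 1); (0, 2, 0, 0); (2, 0, 0, 0))


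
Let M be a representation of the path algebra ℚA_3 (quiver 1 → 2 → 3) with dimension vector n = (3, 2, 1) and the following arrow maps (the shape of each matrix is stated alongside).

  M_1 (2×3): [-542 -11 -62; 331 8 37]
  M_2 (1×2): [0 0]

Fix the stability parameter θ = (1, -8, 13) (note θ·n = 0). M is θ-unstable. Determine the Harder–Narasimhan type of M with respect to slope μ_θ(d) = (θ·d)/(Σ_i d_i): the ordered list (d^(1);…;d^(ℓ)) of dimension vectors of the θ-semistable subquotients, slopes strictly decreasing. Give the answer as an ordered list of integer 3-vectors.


Interval decomposition of M: I[1,1], I[1,2]^2, I[3,3].
HN type (ℓ=3): μ^(1)=13; μ^(2)=1; μ^(3)=-7/2

((0, 0, 1); (1, 0, 0); (2, 2, 0))


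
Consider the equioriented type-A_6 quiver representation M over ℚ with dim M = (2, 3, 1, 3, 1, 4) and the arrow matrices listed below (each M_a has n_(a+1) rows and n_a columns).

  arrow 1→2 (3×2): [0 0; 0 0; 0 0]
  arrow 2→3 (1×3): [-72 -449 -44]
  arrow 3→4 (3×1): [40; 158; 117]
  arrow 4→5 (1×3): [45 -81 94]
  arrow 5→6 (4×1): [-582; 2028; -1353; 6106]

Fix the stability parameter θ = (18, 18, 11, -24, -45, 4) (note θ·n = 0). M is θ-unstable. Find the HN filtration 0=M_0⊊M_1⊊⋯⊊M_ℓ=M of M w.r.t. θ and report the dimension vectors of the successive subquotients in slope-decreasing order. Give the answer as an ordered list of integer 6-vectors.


Barcode: M ≅ I[1,1]^2, I[2,2]^2, I[2,4], I[4,4], I[4,6], I[6,6]^3. HN layers by μ_θ (5 steps, strictly decreasing):
  μ^(1)=18; μ^(2)=4; μ^(3)=5/3; μ^(4)=-24; μ^(5)=-69/2

((2, 2, 0, 0, 0, 0); (0, 0, 0, 0, 0, 4); (0, 1, 1, 1, 0, 0); (0, 0, 0, 1, 0, 0); (0, 0, 0, 1, 1, 0))


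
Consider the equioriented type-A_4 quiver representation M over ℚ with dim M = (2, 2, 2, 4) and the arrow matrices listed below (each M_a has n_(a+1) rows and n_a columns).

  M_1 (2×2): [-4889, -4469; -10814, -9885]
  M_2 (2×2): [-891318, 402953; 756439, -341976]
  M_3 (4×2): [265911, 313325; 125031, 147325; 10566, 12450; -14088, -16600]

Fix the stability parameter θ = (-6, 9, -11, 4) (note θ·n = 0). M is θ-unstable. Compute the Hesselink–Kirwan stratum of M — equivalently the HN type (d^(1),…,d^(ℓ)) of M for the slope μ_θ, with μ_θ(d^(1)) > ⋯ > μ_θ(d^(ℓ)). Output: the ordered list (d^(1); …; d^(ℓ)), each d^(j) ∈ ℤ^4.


Via rank(M_{q-1}∘⋯∘M_p): M ≅ I[1,3], I[1,4], I[4,4]^3.
μ_θ-semistable layers: μ^(1)=4; μ^(2)=-1; μ^(3)=-6

((0, 0, 0, 4); (0, 2, 2, 0); (2, 0, 0, 0))


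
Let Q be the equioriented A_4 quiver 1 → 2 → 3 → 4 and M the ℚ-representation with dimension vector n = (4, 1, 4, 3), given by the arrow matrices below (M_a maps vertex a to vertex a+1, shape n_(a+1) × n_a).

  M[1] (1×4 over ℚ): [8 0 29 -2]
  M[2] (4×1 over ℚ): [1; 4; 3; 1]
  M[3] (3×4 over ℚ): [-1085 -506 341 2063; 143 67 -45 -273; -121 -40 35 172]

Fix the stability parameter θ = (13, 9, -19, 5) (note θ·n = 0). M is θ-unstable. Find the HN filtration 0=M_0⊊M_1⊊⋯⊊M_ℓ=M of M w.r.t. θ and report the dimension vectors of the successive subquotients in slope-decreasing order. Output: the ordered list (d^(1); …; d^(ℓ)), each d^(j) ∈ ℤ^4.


Via rank(M_{q-1}∘⋯∘M_p): M ≅ I[1,1]^3, I[1,4], I[3,3], I[3,4]^2.
μ_θ-semistable layers: μ^(1)=13; μ^(2)=5; μ^(3)=1; μ^(4)=-19

((3, 0, 0, 0); (0, 0, 0, 3); (1, 1, 1, 0); (0, 0, 3, 0))


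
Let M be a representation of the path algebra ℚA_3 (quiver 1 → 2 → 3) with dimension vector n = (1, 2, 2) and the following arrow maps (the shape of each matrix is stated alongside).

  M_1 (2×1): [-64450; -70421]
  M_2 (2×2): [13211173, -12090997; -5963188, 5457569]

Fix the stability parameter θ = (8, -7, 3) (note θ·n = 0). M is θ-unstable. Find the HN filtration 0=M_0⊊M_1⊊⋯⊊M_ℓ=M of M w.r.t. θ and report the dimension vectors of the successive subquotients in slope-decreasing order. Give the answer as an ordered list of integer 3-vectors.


Barcode: M ≅ I[1,3], I[2,3]. HN layers by μ_θ (3 steps, strictly decreasing):
  μ^(1)=3; μ^(2)=1/2; μ^(3)=-7

((0, 0, 2); (1, 1, 0); (0, 1, 0))


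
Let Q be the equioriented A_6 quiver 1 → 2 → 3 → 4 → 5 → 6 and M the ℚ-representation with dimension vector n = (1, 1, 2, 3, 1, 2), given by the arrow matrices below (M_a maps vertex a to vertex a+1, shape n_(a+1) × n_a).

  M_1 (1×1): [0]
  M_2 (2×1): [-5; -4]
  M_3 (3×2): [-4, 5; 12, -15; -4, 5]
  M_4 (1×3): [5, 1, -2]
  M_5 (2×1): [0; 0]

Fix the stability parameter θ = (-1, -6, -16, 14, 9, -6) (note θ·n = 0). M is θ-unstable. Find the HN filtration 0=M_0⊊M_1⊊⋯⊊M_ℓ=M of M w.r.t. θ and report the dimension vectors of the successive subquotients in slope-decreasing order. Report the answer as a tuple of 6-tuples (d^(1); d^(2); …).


Interval decomposition of M: I[1,1], I[2,3], I[3,4], I[4,4], I[4,5], I[6,6]^2.
HN type (ℓ=6): μ^(1)=14; μ^(2)=23/2; μ^(3)=-1; μ^(4)=-6; μ^(5)=-11; μ^(6)=-16

((0, 0, 0, 2, 0, 0); (0, 0, 0, 1, 1, 0); (1, 0, 0, 0, 0, 0); (0, 0, 0, 0, 0, 2); (0, 1, 1, 0, 0, 0); (0, 0, 1, 0, 0, 0))


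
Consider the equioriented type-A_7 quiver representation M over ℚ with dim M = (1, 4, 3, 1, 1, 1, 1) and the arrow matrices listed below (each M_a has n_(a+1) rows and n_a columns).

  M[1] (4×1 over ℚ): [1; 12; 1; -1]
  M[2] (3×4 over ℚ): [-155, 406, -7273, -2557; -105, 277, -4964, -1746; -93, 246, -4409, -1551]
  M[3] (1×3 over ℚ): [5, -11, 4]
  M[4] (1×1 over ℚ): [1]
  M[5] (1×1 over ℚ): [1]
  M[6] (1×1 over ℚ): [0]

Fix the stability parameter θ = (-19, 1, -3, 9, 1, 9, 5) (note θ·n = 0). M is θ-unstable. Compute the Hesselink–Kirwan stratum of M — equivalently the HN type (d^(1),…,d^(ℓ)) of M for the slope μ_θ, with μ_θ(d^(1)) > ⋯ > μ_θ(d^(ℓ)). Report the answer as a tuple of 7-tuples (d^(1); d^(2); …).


Interval decomposition of M: I[1,6], I[2,2], I[2,3]^2, I[7,7].
HN type (ℓ=5): μ^(1)=9; μ^(2)=5; μ^(3)=1; μ^(4)=-1; μ^(5)=-19

((0, 0, 0, 0, 0, 1, 0); (0, 0, 0, 1, 1, 0, 1); (0, 1, 0, 0, 0, 0, 0); (0, 3, 3, 0, 0, 0, 0); (1, 0, 0, 0, 0, 0, 0))


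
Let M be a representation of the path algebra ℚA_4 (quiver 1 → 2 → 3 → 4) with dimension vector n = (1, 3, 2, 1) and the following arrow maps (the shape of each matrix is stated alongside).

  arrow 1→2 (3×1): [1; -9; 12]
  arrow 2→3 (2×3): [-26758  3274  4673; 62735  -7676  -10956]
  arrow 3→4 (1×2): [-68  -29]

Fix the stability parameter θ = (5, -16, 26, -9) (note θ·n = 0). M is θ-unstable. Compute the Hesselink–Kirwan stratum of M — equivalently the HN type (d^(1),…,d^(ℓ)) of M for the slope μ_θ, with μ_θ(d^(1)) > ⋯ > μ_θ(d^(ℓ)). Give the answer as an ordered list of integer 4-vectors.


Via rank(M_{q-1}∘⋯∘M_p): M ≅ I[1,4], I[2,2], I[2,3].
μ_θ-semistable layers: μ^(1)=26; μ^(2)=17/2; μ^(3)=-11/2; μ^(4)=-16

((0, 0, 1, 0); (0, 0, 1, 1); (1, 1, 0, 0); (0, 2, 0, 0))


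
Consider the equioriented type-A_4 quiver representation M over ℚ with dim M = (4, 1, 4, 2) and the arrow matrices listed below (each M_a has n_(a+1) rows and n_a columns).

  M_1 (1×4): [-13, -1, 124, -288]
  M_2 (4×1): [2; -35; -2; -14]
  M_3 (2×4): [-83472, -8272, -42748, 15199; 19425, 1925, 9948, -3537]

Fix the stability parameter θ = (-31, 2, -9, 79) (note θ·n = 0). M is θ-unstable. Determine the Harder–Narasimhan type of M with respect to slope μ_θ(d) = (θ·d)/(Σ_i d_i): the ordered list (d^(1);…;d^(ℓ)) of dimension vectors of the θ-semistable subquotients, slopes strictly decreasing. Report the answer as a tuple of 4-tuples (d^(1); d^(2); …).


Via rank(M_{q-1}∘⋯∘M_p): M ≅ I[1,1]^3, I[1,4], I[3,3]^2, I[3,4].
μ_θ-semistable layers: μ^(1)=79; μ^(2)=-7/2; μ^(3)=-9; μ^(4)=-31

((0, 0, 0, 2); (0, 1, 1, 0); (0, 0, 3, 0); (4, 0, 0, 0))


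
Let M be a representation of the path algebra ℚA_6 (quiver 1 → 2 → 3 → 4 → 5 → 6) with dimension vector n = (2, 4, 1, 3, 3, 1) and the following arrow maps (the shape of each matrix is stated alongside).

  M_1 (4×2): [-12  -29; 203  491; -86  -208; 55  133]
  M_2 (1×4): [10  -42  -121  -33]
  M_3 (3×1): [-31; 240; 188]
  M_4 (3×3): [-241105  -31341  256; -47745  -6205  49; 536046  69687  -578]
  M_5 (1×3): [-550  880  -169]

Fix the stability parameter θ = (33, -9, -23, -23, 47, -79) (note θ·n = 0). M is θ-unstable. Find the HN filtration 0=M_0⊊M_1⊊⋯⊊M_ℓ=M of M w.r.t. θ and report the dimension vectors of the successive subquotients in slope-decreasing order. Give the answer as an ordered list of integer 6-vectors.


Barcode: M ≅ I[1,2], I[1,5], I[2,2]^2, I[4,5], I[4,6]. HN layers by μ_θ (6 steps, strictly decreasing):
  μ^(1)=47; μ^(2)=12; μ^(3)=-11/2; μ^(4)=-9; μ^(5)=-16; μ^(6)=-23

((0, 0, 0, 0, 2, 0); (1, 1, 0, 0, 0, 0); (1, 1, 1, 1, 0, 0); (0, 2, 0, 0, 0, 0); (0, 0, 0, 0, 1, 1); (0, 0, 0, 2, 0, 0))


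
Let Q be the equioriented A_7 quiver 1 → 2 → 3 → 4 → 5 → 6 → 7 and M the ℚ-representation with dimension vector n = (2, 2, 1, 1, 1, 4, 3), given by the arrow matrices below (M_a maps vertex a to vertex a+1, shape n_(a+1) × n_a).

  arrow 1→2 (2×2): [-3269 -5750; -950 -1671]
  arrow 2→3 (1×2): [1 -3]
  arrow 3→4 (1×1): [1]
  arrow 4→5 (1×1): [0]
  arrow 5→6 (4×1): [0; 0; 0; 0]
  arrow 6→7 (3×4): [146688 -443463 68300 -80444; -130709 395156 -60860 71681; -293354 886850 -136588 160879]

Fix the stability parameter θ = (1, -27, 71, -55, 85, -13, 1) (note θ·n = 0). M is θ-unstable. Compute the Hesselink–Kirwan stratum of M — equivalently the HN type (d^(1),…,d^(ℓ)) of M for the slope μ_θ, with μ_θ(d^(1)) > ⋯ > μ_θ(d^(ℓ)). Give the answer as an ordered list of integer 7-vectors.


Barcode: M ≅ I[1,2], I[1,4], I[5,5], I[6,6], I[6,7]^3. HN layers by μ_θ (4 steps, strictly decreasing):
  μ^(1)=85; μ^(2)=8; μ^(3)=1; μ^(4)=-13

((0, 0, 0, 0, 1, 0, 0); (0, 0, 1, 1, 0, 0, 0); (0, 0, 0, 0, 0, 0, 3); (2, 2, 0, 0, 0, 4, 0))


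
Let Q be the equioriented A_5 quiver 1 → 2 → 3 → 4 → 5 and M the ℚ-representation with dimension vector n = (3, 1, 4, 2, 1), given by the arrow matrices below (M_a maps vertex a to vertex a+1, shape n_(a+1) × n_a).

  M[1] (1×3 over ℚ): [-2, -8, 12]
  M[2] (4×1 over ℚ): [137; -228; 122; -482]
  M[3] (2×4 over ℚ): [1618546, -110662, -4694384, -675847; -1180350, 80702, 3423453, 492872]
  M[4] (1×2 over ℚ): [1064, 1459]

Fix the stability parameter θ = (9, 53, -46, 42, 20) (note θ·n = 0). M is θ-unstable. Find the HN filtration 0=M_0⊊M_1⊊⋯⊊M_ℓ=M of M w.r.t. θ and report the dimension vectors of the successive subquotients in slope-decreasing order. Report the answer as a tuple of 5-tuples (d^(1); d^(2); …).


Barcode: M ≅ I[1,1]^2, I[1,5], I[3,3]^2, I[3,4]. HN layers by μ_θ (5 steps, strictly decreasing):
  μ^(1)=42; μ^(2)=31; μ^(3)=9; μ^(4)=16/3; μ^(5)=-46

((0, 0, 0, 1, 0); (0, 0, 0, 1, 1); (2, 0, 0, 0, 0); (1, 1, 1, 0, 0); (0, 0, 3, 0, 0))


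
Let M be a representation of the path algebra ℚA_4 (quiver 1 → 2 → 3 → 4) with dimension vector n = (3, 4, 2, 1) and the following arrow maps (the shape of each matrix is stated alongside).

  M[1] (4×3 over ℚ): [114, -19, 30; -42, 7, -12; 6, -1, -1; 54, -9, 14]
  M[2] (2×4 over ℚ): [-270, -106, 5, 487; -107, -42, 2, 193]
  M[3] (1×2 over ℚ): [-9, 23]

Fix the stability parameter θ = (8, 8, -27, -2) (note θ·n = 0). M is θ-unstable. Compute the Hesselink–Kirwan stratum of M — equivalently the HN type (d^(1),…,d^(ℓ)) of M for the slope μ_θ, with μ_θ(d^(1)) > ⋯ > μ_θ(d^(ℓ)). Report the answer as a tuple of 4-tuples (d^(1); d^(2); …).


Via rank(M_{q-1}∘⋯∘M_p): M ≅ I[1,1], I[1,2], I[1,4], I[2,2], I[2,3].
μ_θ-semistable layers: μ^(1)=8; μ^(2)=-2; μ^(3)=-11/3; μ^(4)=-19/2

((2, 2, 0, 0); (0, 0, 0, 1); (1, 1, 1, 0); (0, 1, 1, 0))


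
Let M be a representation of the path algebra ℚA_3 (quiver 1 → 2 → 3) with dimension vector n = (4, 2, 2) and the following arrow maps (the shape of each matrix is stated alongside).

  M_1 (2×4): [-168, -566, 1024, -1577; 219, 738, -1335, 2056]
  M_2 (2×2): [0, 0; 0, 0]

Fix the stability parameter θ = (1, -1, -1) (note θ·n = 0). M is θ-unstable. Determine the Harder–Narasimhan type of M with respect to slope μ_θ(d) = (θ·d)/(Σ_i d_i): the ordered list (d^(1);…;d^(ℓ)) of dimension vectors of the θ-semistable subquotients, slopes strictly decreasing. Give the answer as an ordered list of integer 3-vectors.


Interval decomposition of M: I[1,1]^2, I[1,2]^2, I[3,3]^2.
HN type (ℓ=3): μ^(1)=1; μ^(2)=0; μ^(3)=-1

((2, 0, 0); (2, 2, 0); (0, 0, 2))


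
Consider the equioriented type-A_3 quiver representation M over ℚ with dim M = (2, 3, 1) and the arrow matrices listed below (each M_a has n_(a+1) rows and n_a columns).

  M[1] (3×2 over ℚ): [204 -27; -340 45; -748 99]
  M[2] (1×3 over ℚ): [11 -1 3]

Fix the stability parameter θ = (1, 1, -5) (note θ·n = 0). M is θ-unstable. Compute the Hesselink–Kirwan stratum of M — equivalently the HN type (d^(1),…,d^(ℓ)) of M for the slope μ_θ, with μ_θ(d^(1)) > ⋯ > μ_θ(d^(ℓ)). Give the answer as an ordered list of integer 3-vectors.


Via rank(M_{q-1}∘⋯∘M_p): M ≅ I[1,1], I[1,3], I[2,2]^2.
μ_θ-semistable layers: μ^(1)=1; μ^(2)=-1

((1, 2, 0); (1, 1, 1))


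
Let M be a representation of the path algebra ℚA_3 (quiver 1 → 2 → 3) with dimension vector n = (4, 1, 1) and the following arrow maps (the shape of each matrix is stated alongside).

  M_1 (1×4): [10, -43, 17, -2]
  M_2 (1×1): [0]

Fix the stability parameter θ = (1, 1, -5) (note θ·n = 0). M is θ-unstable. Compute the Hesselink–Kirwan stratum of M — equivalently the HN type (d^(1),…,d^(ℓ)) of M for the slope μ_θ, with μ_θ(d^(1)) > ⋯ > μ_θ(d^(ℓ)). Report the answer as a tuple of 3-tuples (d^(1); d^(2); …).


Via rank(M_{q-1}∘⋯∘M_p): M ≅ I[1,1]^3, I[1,2], I[3,3].
μ_θ-semistable layers: μ^(1)=1; μ^(2)=-5

((4, 1, 0); (0, 0, 1))


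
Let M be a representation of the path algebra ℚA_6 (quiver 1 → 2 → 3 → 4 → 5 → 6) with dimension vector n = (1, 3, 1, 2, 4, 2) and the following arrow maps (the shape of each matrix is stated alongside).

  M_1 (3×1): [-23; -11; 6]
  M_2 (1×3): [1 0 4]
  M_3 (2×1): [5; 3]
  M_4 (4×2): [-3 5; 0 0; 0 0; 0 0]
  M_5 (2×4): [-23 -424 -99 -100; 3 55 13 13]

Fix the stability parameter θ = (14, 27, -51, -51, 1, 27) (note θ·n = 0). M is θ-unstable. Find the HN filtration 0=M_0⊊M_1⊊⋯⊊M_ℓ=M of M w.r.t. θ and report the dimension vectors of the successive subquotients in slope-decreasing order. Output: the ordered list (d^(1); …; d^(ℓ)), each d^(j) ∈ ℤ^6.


Interval decomposition of M: I[1,4], I[2,2]^2, I[4,6], I[5,5]^2, I[5,6].
HN type (ℓ=4): μ^(1)=27; μ^(2)=1; μ^(3)=-61/4; μ^(4)=-51

((0, 2, 0, 0, 0, 2); (0, 0, 0, 0, 4, 0); (1, 1, 1, 1, 0, 0); (0, 0, 0, 1, 0, 0))


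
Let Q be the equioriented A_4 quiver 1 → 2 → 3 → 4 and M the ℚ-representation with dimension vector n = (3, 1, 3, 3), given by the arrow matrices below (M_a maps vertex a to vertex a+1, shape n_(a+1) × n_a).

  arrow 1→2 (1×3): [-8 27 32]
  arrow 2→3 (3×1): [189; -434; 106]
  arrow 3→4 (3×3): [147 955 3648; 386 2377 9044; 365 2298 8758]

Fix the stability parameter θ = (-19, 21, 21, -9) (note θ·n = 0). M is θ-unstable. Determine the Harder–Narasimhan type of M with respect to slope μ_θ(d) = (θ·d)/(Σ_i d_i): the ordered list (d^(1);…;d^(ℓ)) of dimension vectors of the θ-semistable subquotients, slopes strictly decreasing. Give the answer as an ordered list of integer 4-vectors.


Interval decomposition of M: I[1,1]^2, I[1,4], I[3,4]^2.
HN type (ℓ=3): μ^(1)=11; μ^(2)=6; μ^(3)=-19

((0, 1, 1, 1); (0, 0, 2, 2); (3, 0, 0, 0))


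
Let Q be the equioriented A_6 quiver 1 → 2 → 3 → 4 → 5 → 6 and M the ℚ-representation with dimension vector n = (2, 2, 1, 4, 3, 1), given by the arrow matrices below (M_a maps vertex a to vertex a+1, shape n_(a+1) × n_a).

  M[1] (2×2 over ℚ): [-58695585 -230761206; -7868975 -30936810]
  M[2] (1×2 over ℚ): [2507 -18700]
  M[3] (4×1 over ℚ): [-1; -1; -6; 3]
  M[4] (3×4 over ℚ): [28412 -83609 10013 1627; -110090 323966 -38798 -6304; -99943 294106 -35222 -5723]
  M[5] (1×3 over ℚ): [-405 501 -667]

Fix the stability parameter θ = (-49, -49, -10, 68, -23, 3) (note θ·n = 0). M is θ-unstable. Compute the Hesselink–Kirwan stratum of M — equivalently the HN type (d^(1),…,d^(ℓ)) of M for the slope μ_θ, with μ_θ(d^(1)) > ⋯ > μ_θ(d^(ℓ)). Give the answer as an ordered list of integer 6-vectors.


Barcode: M ≅ I[1,1], I[1,4], I[2,2], I[4,4], I[4,5], I[4,6], I[5,5]. HN layers by μ_θ (6 steps, strictly decreasing):
  μ^(1)=68; μ^(2)=45/2; μ^(3)=16; μ^(4)=-10; μ^(5)=-23; μ^(6)=-49

((0, 0, 0, 2, 0, 0); (0, 0, 0, 1, 1, 0); (0, 0, 0, 1, 1, 1); (0, 0, 1, 0, 0, 0); (0, 0, 0, 0, 1, 0); (2, 2, 0, 0, 0, 0))
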